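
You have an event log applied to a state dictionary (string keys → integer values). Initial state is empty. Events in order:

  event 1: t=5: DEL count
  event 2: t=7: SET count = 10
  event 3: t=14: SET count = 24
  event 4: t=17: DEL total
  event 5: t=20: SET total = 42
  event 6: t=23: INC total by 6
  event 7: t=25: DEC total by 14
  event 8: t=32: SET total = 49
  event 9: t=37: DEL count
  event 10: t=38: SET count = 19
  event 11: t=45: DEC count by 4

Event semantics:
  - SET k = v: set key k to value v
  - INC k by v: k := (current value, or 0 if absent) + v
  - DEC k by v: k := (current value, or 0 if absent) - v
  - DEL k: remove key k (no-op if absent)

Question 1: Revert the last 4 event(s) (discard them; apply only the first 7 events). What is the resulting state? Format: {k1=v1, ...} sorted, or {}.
Answer: {count=24, total=34}

Derivation:
Keep first 7 events (discard last 4):
  after event 1 (t=5: DEL count): {}
  after event 2 (t=7: SET count = 10): {count=10}
  after event 3 (t=14: SET count = 24): {count=24}
  after event 4 (t=17: DEL total): {count=24}
  after event 5 (t=20: SET total = 42): {count=24, total=42}
  after event 6 (t=23: INC total by 6): {count=24, total=48}
  after event 7 (t=25: DEC total by 14): {count=24, total=34}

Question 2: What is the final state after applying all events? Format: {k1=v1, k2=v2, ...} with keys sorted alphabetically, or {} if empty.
  after event 1 (t=5: DEL count): {}
  after event 2 (t=7: SET count = 10): {count=10}
  after event 3 (t=14: SET count = 24): {count=24}
  after event 4 (t=17: DEL total): {count=24}
  after event 5 (t=20: SET total = 42): {count=24, total=42}
  after event 6 (t=23: INC total by 6): {count=24, total=48}
  after event 7 (t=25: DEC total by 14): {count=24, total=34}
  after event 8 (t=32: SET total = 49): {count=24, total=49}
  after event 9 (t=37: DEL count): {total=49}
  after event 10 (t=38: SET count = 19): {count=19, total=49}
  after event 11 (t=45: DEC count by 4): {count=15, total=49}

Answer: {count=15, total=49}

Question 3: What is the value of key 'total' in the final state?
Track key 'total' through all 11 events:
  event 1 (t=5: DEL count): total unchanged
  event 2 (t=7: SET count = 10): total unchanged
  event 3 (t=14: SET count = 24): total unchanged
  event 4 (t=17: DEL total): total (absent) -> (absent)
  event 5 (t=20: SET total = 42): total (absent) -> 42
  event 6 (t=23: INC total by 6): total 42 -> 48
  event 7 (t=25: DEC total by 14): total 48 -> 34
  event 8 (t=32: SET total = 49): total 34 -> 49
  event 9 (t=37: DEL count): total unchanged
  event 10 (t=38: SET count = 19): total unchanged
  event 11 (t=45: DEC count by 4): total unchanged
Final: total = 49

Answer: 49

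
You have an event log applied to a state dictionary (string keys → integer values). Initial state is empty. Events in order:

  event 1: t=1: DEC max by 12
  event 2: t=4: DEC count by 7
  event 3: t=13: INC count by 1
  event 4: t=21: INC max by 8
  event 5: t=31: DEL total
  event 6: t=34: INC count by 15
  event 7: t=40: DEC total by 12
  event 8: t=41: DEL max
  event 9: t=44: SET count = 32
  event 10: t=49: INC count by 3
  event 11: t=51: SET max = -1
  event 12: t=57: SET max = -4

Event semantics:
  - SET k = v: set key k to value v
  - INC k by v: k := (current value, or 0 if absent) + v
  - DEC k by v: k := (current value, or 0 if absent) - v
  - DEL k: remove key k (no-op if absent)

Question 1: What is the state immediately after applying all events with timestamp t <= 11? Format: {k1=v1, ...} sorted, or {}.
Apply events with t <= 11 (2 events):
  after event 1 (t=1: DEC max by 12): {max=-12}
  after event 2 (t=4: DEC count by 7): {count=-7, max=-12}

Answer: {count=-7, max=-12}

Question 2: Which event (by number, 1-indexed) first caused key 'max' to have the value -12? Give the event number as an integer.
Answer: 1

Derivation:
Looking for first event where max becomes -12:
  event 1: max (absent) -> -12  <-- first match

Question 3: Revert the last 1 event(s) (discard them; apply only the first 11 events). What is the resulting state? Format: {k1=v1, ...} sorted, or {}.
Answer: {count=35, max=-1, total=-12}

Derivation:
Keep first 11 events (discard last 1):
  after event 1 (t=1: DEC max by 12): {max=-12}
  after event 2 (t=4: DEC count by 7): {count=-7, max=-12}
  after event 3 (t=13: INC count by 1): {count=-6, max=-12}
  after event 4 (t=21: INC max by 8): {count=-6, max=-4}
  after event 5 (t=31: DEL total): {count=-6, max=-4}
  after event 6 (t=34: INC count by 15): {count=9, max=-4}
  after event 7 (t=40: DEC total by 12): {count=9, max=-4, total=-12}
  after event 8 (t=41: DEL max): {count=9, total=-12}
  after event 9 (t=44: SET count = 32): {count=32, total=-12}
  after event 10 (t=49: INC count by 3): {count=35, total=-12}
  after event 11 (t=51: SET max = -1): {count=35, max=-1, total=-12}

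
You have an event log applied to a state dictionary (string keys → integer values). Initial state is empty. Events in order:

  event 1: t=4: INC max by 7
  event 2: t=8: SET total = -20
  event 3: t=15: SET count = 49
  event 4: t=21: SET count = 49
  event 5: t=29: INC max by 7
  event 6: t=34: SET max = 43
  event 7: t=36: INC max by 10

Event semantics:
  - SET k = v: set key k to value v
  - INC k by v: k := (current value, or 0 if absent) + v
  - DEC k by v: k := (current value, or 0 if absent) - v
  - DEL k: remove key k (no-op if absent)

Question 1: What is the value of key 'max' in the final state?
Track key 'max' through all 7 events:
  event 1 (t=4: INC max by 7): max (absent) -> 7
  event 2 (t=8: SET total = -20): max unchanged
  event 3 (t=15: SET count = 49): max unchanged
  event 4 (t=21: SET count = 49): max unchanged
  event 5 (t=29: INC max by 7): max 7 -> 14
  event 6 (t=34: SET max = 43): max 14 -> 43
  event 7 (t=36: INC max by 10): max 43 -> 53
Final: max = 53

Answer: 53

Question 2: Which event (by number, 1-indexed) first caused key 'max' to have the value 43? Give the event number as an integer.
Answer: 6

Derivation:
Looking for first event where max becomes 43:
  event 1: max = 7
  event 2: max = 7
  event 3: max = 7
  event 4: max = 7
  event 5: max = 14
  event 6: max 14 -> 43  <-- first match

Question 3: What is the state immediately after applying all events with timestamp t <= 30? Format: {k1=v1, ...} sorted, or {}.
Apply events with t <= 30 (5 events):
  after event 1 (t=4: INC max by 7): {max=7}
  after event 2 (t=8: SET total = -20): {max=7, total=-20}
  after event 3 (t=15: SET count = 49): {count=49, max=7, total=-20}
  after event 4 (t=21: SET count = 49): {count=49, max=7, total=-20}
  after event 5 (t=29: INC max by 7): {count=49, max=14, total=-20}

Answer: {count=49, max=14, total=-20}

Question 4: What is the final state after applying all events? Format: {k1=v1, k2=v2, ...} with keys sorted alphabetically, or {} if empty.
  after event 1 (t=4: INC max by 7): {max=7}
  after event 2 (t=8: SET total = -20): {max=7, total=-20}
  after event 3 (t=15: SET count = 49): {count=49, max=7, total=-20}
  after event 4 (t=21: SET count = 49): {count=49, max=7, total=-20}
  after event 5 (t=29: INC max by 7): {count=49, max=14, total=-20}
  after event 6 (t=34: SET max = 43): {count=49, max=43, total=-20}
  after event 7 (t=36: INC max by 10): {count=49, max=53, total=-20}

Answer: {count=49, max=53, total=-20}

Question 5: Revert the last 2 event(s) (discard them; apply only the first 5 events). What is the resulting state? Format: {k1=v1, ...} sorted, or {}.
Keep first 5 events (discard last 2):
  after event 1 (t=4: INC max by 7): {max=7}
  after event 2 (t=8: SET total = -20): {max=7, total=-20}
  after event 3 (t=15: SET count = 49): {count=49, max=7, total=-20}
  after event 4 (t=21: SET count = 49): {count=49, max=7, total=-20}
  after event 5 (t=29: INC max by 7): {count=49, max=14, total=-20}

Answer: {count=49, max=14, total=-20}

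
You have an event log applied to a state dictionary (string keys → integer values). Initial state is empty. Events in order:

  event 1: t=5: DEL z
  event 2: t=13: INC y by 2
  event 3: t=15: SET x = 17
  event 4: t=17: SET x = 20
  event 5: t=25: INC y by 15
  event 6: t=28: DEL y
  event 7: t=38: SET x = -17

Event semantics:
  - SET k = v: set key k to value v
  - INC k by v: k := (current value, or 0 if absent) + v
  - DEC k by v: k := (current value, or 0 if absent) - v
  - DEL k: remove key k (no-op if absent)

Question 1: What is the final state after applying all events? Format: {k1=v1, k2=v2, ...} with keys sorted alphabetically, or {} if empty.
Answer: {x=-17}

Derivation:
  after event 1 (t=5: DEL z): {}
  after event 2 (t=13: INC y by 2): {y=2}
  after event 3 (t=15: SET x = 17): {x=17, y=2}
  after event 4 (t=17: SET x = 20): {x=20, y=2}
  after event 5 (t=25: INC y by 15): {x=20, y=17}
  after event 6 (t=28: DEL y): {x=20}
  after event 7 (t=38: SET x = -17): {x=-17}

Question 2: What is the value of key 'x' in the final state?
Answer: -17

Derivation:
Track key 'x' through all 7 events:
  event 1 (t=5: DEL z): x unchanged
  event 2 (t=13: INC y by 2): x unchanged
  event 3 (t=15: SET x = 17): x (absent) -> 17
  event 4 (t=17: SET x = 20): x 17 -> 20
  event 5 (t=25: INC y by 15): x unchanged
  event 6 (t=28: DEL y): x unchanged
  event 7 (t=38: SET x = -17): x 20 -> -17
Final: x = -17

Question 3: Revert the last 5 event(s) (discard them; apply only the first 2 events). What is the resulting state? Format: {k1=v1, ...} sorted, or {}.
Keep first 2 events (discard last 5):
  after event 1 (t=5: DEL z): {}
  after event 2 (t=13: INC y by 2): {y=2}

Answer: {y=2}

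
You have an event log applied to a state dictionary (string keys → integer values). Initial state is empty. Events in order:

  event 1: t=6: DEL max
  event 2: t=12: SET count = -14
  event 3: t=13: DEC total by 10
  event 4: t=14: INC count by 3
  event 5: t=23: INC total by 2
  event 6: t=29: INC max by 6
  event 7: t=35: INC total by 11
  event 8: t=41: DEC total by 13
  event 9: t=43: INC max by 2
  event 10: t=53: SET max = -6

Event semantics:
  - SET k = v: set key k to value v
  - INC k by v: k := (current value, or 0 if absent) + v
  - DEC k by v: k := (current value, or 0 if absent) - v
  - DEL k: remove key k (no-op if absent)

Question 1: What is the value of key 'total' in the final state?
Answer: -10

Derivation:
Track key 'total' through all 10 events:
  event 1 (t=6: DEL max): total unchanged
  event 2 (t=12: SET count = -14): total unchanged
  event 3 (t=13: DEC total by 10): total (absent) -> -10
  event 4 (t=14: INC count by 3): total unchanged
  event 5 (t=23: INC total by 2): total -10 -> -8
  event 6 (t=29: INC max by 6): total unchanged
  event 7 (t=35: INC total by 11): total -8 -> 3
  event 8 (t=41: DEC total by 13): total 3 -> -10
  event 9 (t=43: INC max by 2): total unchanged
  event 10 (t=53: SET max = -6): total unchanged
Final: total = -10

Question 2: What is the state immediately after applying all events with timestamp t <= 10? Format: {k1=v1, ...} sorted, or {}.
Apply events with t <= 10 (1 events):
  after event 1 (t=6: DEL max): {}

Answer: {}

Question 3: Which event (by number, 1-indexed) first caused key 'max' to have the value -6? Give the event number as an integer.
Answer: 10

Derivation:
Looking for first event where max becomes -6:
  event 6: max = 6
  event 7: max = 6
  event 8: max = 6
  event 9: max = 8
  event 10: max 8 -> -6  <-- first match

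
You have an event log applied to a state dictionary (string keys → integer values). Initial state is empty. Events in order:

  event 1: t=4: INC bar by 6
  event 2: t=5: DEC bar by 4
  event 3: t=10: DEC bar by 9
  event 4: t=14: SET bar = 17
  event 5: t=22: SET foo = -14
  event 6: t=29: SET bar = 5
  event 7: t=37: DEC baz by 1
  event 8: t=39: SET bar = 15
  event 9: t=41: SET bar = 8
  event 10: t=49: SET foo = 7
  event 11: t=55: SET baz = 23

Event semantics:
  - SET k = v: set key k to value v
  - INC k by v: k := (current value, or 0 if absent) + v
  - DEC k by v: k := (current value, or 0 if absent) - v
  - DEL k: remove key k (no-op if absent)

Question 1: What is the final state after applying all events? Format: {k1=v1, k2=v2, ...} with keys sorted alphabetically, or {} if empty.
Answer: {bar=8, baz=23, foo=7}

Derivation:
  after event 1 (t=4: INC bar by 6): {bar=6}
  after event 2 (t=5: DEC bar by 4): {bar=2}
  after event 3 (t=10: DEC bar by 9): {bar=-7}
  after event 4 (t=14: SET bar = 17): {bar=17}
  after event 5 (t=22: SET foo = -14): {bar=17, foo=-14}
  after event 6 (t=29: SET bar = 5): {bar=5, foo=-14}
  after event 7 (t=37: DEC baz by 1): {bar=5, baz=-1, foo=-14}
  after event 8 (t=39: SET bar = 15): {bar=15, baz=-1, foo=-14}
  after event 9 (t=41: SET bar = 8): {bar=8, baz=-1, foo=-14}
  after event 10 (t=49: SET foo = 7): {bar=8, baz=-1, foo=7}
  after event 11 (t=55: SET baz = 23): {bar=8, baz=23, foo=7}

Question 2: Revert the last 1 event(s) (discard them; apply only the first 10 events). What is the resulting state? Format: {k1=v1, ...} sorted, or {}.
Keep first 10 events (discard last 1):
  after event 1 (t=4: INC bar by 6): {bar=6}
  after event 2 (t=5: DEC bar by 4): {bar=2}
  after event 3 (t=10: DEC bar by 9): {bar=-7}
  after event 4 (t=14: SET bar = 17): {bar=17}
  after event 5 (t=22: SET foo = -14): {bar=17, foo=-14}
  after event 6 (t=29: SET bar = 5): {bar=5, foo=-14}
  after event 7 (t=37: DEC baz by 1): {bar=5, baz=-1, foo=-14}
  after event 8 (t=39: SET bar = 15): {bar=15, baz=-1, foo=-14}
  after event 9 (t=41: SET bar = 8): {bar=8, baz=-1, foo=-14}
  after event 10 (t=49: SET foo = 7): {bar=8, baz=-1, foo=7}

Answer: {bar=8, baz=-1, foo=7}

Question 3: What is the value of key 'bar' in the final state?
Answer: 8

Derivation:
Track key 'bar' through all 11 events:
  event 1 (t=4: INC bar by 6): bar (absent) -> 6
  event 2 (t=5: DEC bar by 4): bar 6 -> 2
  event 3 (t=10: DEC bar by 9): bar 2 -> -7
  event 4 (t=14: SET bar = 17): bar -7 -> 17
  event 5 (t=22: SET foo = -14): bar unchanged
  event 6 (t=29: SET bar = 5): bar 17 -> 5
  event 7 (t=37: DEC baz by 1): bar unchanged
  event 8 (t=39: SET bar = 15): bar 5 -> 15
  event 9 (t=41: SET bar = 8): bar 15 -> 8
  event 10 (t=49: SET foo = 7): bar unchanged
  event 11 (t=55: SET baz = 23): bar unchanged
Final: bar = 8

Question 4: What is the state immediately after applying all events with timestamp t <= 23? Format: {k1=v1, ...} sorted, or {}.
Answer: {bar=17, foo=-14}

Derivation:
Apply events with t <= 23 (5 events):
  after event 1 (t=4: INC bar by 6): {bar=6}
  after event 2 (t=5: DEC bar by 4): {bar=2}
  after event 3 (t=10: DEC bar by 9): {bar=-7}
  after event 4 (t=14: SET bar = 17): {bar=17}
  after event 5 (t=22: SET foo = -14): {bar=17, foo=-14}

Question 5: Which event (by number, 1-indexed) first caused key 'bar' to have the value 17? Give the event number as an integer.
Looking for first event where bar becomes 17:
  event 1: bar = 6
  event 2: bar = 2
  event 3: bar = -7
  event 4: bar -7 -> 17  <-- first match

Answer: 4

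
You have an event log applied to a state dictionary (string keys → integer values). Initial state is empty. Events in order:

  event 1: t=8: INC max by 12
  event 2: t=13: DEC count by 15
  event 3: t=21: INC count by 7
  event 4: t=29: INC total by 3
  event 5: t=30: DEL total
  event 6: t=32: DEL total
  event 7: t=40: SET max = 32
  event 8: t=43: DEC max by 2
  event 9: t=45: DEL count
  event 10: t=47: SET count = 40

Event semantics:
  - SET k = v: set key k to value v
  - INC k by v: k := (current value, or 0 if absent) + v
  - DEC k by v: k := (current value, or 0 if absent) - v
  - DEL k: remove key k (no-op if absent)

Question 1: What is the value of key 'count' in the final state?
Track key 'count' through all 10 events:
  event 1 (t=8: INC max by 12): count unchanged
  event 2 (t=13: DEC count by 15): count (absent) -> -15
  event 3 (t=21: INC count by 7): count -15 -> -8
  event 4 (t=29: INC total by 3): count unchanged
  event 5 (t=30: DEL total): count unchanged
  event 6 (t=32: DEL total): count unchanged
  event 7 (t=40: SET max = 32): count unchanged
  event 8 (t=43: DEC max by 2): count unchanged
  event 9 (t=45: DEL count): count -8 -> (absent)
  event 10 (t=47: SET count = 40): count (absent) -> 40
Final: count = 40

Answer: 40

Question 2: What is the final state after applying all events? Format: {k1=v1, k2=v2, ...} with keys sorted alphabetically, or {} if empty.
Answer: {count=40, max=30}

Derivation:
  after event 1 (t=8: INC max by 12): {max=12}
  after event 2 (t=13: DEC count by 15): {count=-15, max=12}
  after event 3 (t=21: INC count by 7): {count=-8, max=12}
  after event 4 (t=29: INC total by 3): {count=-8, max=12, total=3}
  after event 5 (t=30: DEL total): {count=-8, max=12}
  after event 6 (t=32: DEL total): {count=-8, max=12}
  after event 7 (t=40: SET max = 32): {count=-8, max=32}
  after event 8 (t=43: DEC max by 2): {count=-8, max=30}
  after event 9 (t=45: DEL count): {max=30}
  after event 10 (t=47: SET count = 40): {count=40, max=30}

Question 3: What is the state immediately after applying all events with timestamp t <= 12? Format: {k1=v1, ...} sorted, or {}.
Apply events with t <= 12 (1 events):
  after event 1 (t=8: INC max by 12): {max=12}

Answer: {max=12}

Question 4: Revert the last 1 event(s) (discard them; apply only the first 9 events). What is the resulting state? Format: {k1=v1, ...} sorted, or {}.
Answer: {max=30}

Derivation:
Keep first 9 events (discard last 1):
  after event 1 (t=8: INC max by 12): {max=12}
  after event 2 (t=13: DEC count by 15): {count=-15, max=12}
  after event 3 (t=21: INC count by 7): {count=-8, max=12}
  after event 4 (t=29: INC total by 3): {count=-8, max=12, total=3}
  after event 5 (t=30: DEL total): {count=-8, max=12}
  after event 6 (t=32: DEL total): {count=-8, max=12}
  after event 7 (t=40: SET max = 32): {count=-8, max=32}
  after event 8 (t=43: DEC max by 2): {count=-8, max=30}
  after event 9 (t=45: DEL count): {max=30}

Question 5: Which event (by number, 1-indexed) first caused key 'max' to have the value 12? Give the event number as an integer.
Answer: 1

Derivation:
Looking for first event where max becomes 12:
  event 1: max (absent) -> 12  <-- first match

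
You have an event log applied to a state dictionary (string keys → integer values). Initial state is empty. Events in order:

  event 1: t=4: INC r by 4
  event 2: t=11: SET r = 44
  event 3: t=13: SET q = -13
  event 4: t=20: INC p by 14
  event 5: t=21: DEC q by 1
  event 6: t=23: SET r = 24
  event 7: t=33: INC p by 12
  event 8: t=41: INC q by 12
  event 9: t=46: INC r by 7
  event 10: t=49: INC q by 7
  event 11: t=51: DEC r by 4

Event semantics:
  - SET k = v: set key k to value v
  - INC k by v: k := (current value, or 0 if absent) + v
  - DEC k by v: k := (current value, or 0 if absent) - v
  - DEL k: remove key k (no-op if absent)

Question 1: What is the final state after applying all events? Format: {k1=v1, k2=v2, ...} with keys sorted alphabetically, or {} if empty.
Answer: {p=26, q=5, r=27}

Derivation:
  after event 1 (t=4: INC r by 4): {r=4}
  after event 2 (t=11: SET r = 44): {r=44}
  after event 3 (t=13: SET q = -13): {q=-13, r=44}
  after event 4 (t=20: INC p by 14): {p=14, q=-13, r=44}
  after event 5 (t=21: DEC q by 1): {p=14, q=-14, r=44}
  after event 6 (t=23: SET r = 24): {p=14, q=-14, r=24}
  after event 7 (t=33: INC p by 12): {p=26, q=-14, r=24}
  after event 8 (t=41: INC q by 12): {p=26, q=-2, r=24}
  after event 9 (t=46: INC r by 7): {p=26, q=-2, r=31}
  after event 10 (t=49: INC q by 7): {p=26, q=5, r=31}
  after event 11 (t=51: DEC r by 4): {p=26, q=5, r=27}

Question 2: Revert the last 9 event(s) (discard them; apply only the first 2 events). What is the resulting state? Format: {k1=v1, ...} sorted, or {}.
Answer: {r=44}

Derivation:
Keep first 2 events (discard last 9):
  after event 1 (t=4: INC r by 4): {r=4}
  after event 2 (t=11: SET r = 44): {r=44}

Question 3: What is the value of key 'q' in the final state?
Answer: 5

Derivation:
Track key 'q' through all 11 events:
  event 1 (t=4: INC r by 4): q unchanged
  event 2 (t=11: SET r = 44): q unchanged
  event 3 (t=13: SET q = -13): q (absent) -> -13
  event 4 (t=20: INC p by 14): q unchanged
  event 5 (t=21: DEC q by 1): q -13 -> -14
  event 6 (t=23: SET r = 24): q unchanged
  event 7 (t=33: INC p by 12): q unchanged
  event 8 (t=41: INC q by 12): q -14 -> -2
  event 9 (t=46: INC r by 7): q unchanged
  event 10 (t=49: INC q by 7): q -2 -> 5
  event 11 (t=51: DEC r by 4): q unchanged
Final: q = 5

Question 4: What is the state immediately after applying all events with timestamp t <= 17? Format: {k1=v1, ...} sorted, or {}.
Apply events with t <= 17 (3 events):
  after event 1 (t=4: INC r by 4): {r=4}
  after event 2 (t=11: SET r = 44): {r=44}
  after event 3 (t=13: SET q = -13): {q=-13, r=44}

Answer: {q=-13, r=44}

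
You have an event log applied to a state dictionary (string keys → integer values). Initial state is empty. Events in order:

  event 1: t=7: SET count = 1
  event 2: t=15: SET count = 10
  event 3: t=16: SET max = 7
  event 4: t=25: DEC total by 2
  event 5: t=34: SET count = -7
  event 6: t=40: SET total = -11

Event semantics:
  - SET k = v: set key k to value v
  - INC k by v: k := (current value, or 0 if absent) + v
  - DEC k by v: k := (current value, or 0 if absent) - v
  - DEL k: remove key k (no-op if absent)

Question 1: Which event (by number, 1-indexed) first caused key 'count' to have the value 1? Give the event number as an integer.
Answer: 1

Derivation:
Looking for first event where count becomes 1:
  event 1: count (absent) -> 1  <-- first match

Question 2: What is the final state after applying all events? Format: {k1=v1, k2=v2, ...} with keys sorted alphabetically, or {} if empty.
  after event 1 (t=7: SET count = 1): {count=1}
  after event 2 (t=15: SET count = 10): {count=10}
  after event 3 (t=16: SET max = 7): {count=10, max=7}
  after event 4 (t=25: DEC total by 2): {count=10, max=7, total=-2}
  after event 5 (t=34: SET count = -7): {count=-7, max=7, total=-2}
  after event 6 (t=40: SET total = -11): {count=-7, max=7, total=-11}

Answer: {count=-7, max=7, total=-11}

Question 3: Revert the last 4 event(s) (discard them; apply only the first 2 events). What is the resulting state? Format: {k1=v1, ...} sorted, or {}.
Keep first 2 events (discard last 4):
  after event 1 (t=7: SET count = 1): {count=1}
  after event 2 (t=15: SET count = 10): {count=10}

Answer: {count=10}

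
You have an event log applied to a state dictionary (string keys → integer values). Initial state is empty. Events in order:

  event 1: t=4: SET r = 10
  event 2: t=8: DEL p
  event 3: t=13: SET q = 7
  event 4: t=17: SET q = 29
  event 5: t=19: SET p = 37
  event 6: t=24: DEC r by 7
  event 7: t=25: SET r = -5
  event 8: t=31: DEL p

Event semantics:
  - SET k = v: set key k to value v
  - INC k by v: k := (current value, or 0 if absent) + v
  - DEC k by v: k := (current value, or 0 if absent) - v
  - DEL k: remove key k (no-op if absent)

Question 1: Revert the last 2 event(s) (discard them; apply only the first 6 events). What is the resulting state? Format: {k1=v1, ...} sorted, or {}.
Keep first 6 events (discard last 2):
  after event 1 (t=4: SET r = 10): {r=10}
  after event 2 (t=8: DEL p): {r=10}
  after event 3 (t=13: SET q = 7): {q=7, r=10}
  after event 4 (t=17: SET q = 29): {q=29, r=10}
  after event 5 (t=19: SET p = 37): {p=37, q=29, r=10}
  after event 6 (t=24: DEC r by 7): {p=37, q=29, r=3}

Answer: {p=37, q=29, r=3}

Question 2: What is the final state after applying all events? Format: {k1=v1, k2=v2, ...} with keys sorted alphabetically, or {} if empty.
  after event 1 (t=4: SET r = 10): {r=10}
  after event 2 (t=8: DEL p): {r=10}
  after event 3 (t=13: SET q = 7): {q=7, r=10}
  after event 4 (t=17: SET q = 29): {q=29, r=10}
  after event 5 (t=19: SET p = 37): {p=37, q=29, r=10}
  after event 6 (t=24: DEC r by 7): {p=37, q=29, r=3}
  after event 7 (t=25: SET r = -5): {p=37, q=29, r=-5}
  after event 8 (t=31: DEL p): {q=29, r=-5}

Answer: {q=29, r=-5}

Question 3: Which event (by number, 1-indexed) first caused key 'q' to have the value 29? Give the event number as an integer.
Answer: 4

Derivation:
Looking for first event where q becomes 29:
  event 3: q = 7
  event 4: q 7 -> 29  <-- first match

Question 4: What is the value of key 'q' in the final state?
Track key 'q' through all 8 events:
  event 1 (t=4: SET r = 10): q unchanged
  event 2 (t=8: DEL p): q unchanged
  event 3 (t=13: SET q = 7): q (absent) -> 7
  event 4 (t=17: SET q = 29): q 7 -> 29
  event 5 (t=19: SET p = 37): q unchanged
  event 6 (t=24: DEC r by 7): q unchanged
  event 7 (t=25: SET r = -5): q unchanged
  event 8 (t=31: DEL p): q unchanged
Final: q = 29

Answer: 29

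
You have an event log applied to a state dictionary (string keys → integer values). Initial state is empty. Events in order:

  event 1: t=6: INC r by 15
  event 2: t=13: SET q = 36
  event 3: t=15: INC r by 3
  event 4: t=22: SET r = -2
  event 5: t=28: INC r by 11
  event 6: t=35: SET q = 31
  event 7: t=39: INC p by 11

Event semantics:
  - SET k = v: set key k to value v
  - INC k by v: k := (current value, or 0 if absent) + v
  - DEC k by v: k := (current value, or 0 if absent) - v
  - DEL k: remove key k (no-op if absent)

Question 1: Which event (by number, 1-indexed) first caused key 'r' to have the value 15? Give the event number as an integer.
Looking for first event where r becomes 15:
  event 1: r (absent) -> 15  <-- first match

Answer: 1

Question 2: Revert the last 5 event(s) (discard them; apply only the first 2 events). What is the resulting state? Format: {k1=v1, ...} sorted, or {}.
Answer: {q=36, r=15}

Derivation:
Keep first 2 events (discard last 5):
  after event 1 (t=6: INC r by 15): {r=15}
  after event 2 (t=13: SET q = 36): {q=36, r=15}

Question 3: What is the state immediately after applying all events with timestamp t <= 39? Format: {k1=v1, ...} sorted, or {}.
Apply events with t <= 39 (7 events):
  after event 1 (t=6: INC r by 15): {r=15}
  after event 2 (t=13: SET q = 36): {q=36, r=15}
  after event 3 (t=15: INC r by 3): {q=36, r=18}
  after event 4 (t=22: SET r = -2): {q=36, r=-2}
  after event 5 (t=28: INC r by 11): {q=36, r=9}
  after event 6 (t=35: SET q = 31): {q=31, r=9}
  after event 7 (t=39: INC p by 11): {p=11, q=31, r=9}

Answer: {p=11, q=31, r=9}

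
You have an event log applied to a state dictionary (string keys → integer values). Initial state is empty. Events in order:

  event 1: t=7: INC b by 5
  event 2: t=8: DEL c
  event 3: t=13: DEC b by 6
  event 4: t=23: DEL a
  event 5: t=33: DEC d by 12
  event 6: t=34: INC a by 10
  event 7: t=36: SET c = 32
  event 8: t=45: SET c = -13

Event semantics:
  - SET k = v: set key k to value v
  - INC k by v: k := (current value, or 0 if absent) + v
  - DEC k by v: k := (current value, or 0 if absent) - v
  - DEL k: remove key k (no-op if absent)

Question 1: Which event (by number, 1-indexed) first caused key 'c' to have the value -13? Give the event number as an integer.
Looking for first event where c becomes -13:
  event 7: c = 32
  event 8: c 32 -> -13  <-- first match

Answer: 8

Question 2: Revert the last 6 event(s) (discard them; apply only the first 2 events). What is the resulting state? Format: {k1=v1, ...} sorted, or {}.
Keep first 2 events (discard last 6):
  after event 1 (t=7: INC b by 5): {b=5}
  after event 2 (t=8: DEL c): {b=5}

Answer: {b=5}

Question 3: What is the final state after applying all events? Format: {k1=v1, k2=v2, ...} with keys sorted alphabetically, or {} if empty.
Answer: {a=10, b=-1, c=-13, d=-12}

Derivation:
  after event 1 (t=7: INC b by 5): {b=5}
  after event 2 (t=8: DEL c): {b=5}
  after event 3 (t=13: DEC b by 6): {b=-1}
  after event 4 (t=23: DEL a): {b=-1}
  after event 5 (t=33: DEC d by 12): {b=-1, d=-12}
  after event 6 (t=34: INC a by 10): {a=10, b=-1, d=-12}
  after event 7 (t=36: SET c = 32): {a=10, b=-1, c=32, d=-12}
  after event 8 (t=45: SET c = -13): {a=10, b=-1, c=-13, d=-12}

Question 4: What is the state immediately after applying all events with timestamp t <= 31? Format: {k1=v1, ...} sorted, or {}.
Apply events with t <= 31 (4 events):
  after event 1 (t=7: INC b by 5): {b=5}
  after event 2 (t=8: DEL c): {b=5}
  after event 3 (t=13: DEC b by 6): {b=-1}
  after event 4 (t=23: DEL a): {b=-1}

Answer: {b=-1}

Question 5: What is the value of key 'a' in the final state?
Answer: 10

Derivation:
Track key 'a' through all 8 events:
  event 1 (t=7: INC b by 5): a unchanged
  event 2 (t=8: DEL c): a unchanged
  event 3 (t=13: DEC b by 6): a unchanged
  event 4 (t=23: DEL a): a (absent) -> (absent)
  event 5 (t=33: DEC d by 12): a unchanged
  event 6 (t=34: INC a by 10): a (absent) -> 10
  event 7 (t=36: SET c = 32): a unchanged
  event 8 (t=45: SET c = -13): a unchanged
Final: a = 10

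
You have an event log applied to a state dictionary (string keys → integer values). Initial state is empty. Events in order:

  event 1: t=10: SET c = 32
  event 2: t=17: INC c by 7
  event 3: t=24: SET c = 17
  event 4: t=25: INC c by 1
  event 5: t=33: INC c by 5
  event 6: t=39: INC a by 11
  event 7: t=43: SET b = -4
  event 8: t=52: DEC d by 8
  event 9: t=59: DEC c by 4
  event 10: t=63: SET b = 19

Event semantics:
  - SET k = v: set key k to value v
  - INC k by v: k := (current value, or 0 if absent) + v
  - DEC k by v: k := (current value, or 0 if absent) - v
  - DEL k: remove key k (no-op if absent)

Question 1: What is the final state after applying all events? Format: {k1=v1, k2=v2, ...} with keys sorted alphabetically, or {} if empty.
Answer: {a=11, b=19, c=19, d=-8}

Derivation:
  after event 1 (t=10: SET c = 32): {c=32}
  after event 2 (t=17: INC c by 7): {c=39}
  after event 3 (t=24: SET c = 17): {c=17}
  after event 4 (t=25: INC c by 1): {c=18}
  after event 5 (t=33: INC c by 5): {c=23}
  after event 6 (t=39: INC a by 11): {a=11, c=23}
  after event 7 (t=43: SET b = -4): {a=11, b=-4, c=23}
  after event 8 (t=52: DEC d by 8): {a=11, b=-4, c=23, d=-8}
  after event 9 (t=59: DEC c by 4): {a=11, b=-4, c=19, d=-8}
  after event 10 (t=63: SET b = 19): {a=11, b=19, c=19, d=-8}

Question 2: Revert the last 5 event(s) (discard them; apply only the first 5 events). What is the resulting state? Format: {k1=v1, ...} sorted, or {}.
Answer: {c=23}

Derivation:
Keep first 5 events (discard last 5):
  after event 1 (t=10: SET c = 32): {c=32}
  after event 2 (t=17: INC c by 7): {c=39}
  after event 3 (t=24: SET c = 17): {c=17}
  after event 4 (t=25: INC c by 1): {c=18}
  after event 5 (t=33: INC c by 5): {c=23}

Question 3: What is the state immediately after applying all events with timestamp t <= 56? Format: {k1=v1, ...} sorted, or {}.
Answer: {a=11, b=-4, c=23, d=-8}

Derivation:
Apply events with t <= 56 (8 events):
  after event 1 (t=10: SET c = 32): {c=32}
  after event 2 (t=17: INC c by 7): {c=39}
  after event 3 (t=24: SET c = 17): {c=17}
  after event 4 (t=25: INC c by 1): {c=18}
  after event 5 (t=33: INC c by 5): {c=23}
  after event 6 (t=39: INC a by 11): {a=11, c=23}
  after event 7 (t=43: SET b = -4): {a=11, b=-4, c=23}
  after event 8 (t=52: DEC d by 8): {a=11, b=-4, c=23, d=-8}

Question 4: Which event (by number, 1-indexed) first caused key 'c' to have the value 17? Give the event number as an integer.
Looking for first event where c becomes 17:
  event 1: c = 32
  event 2: c = 39
  event 3: c 39 -> 17  <-- first match

Answer: 3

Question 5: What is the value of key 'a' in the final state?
Track key 'a' through all 10 events:
  event 1 (t=10: SET c = 32): a unchanged
  event 2 (t=17: INC c by 7): a unchanged
  event 3 (t=24: SET c = 17): a unchanged
  event 4 (t=25: INC c by 1): a unchanged
  event 5 (t=33: INC c by 5): a unchanged
  event 6 (t=39: INC a by 11): a (absent) -> 11
  event 7 (t=43: SET b = -4): a unchanged
  event 8 (t=52: DEC d by 8): a unchanged
  event 9 (t=59: DEC c by 4): a unchanged
  event 10 (t=63: SET b = 19): a unchanged
Final: a = 11

Answer: 11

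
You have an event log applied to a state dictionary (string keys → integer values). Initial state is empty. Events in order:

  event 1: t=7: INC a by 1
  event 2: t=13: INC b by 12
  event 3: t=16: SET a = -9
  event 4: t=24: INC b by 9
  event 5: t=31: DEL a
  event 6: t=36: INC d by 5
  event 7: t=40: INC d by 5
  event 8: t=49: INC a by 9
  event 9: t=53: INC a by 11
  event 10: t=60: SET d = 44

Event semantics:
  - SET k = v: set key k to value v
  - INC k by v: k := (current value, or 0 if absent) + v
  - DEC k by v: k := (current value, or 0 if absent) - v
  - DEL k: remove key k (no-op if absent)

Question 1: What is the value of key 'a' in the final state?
Track key 'a' through all 10 events:
  event 1 (t=7: INC a by 1): a (absent) -> 1
  event 2 (t=13: INC b by 12): a unchanged
  event 3 (t=16: SET a = -9): a 1 -> -9
  event 4 (t=24: INC b by 9): a unchanged
  event 5 (t=31: DEL a): a -9 -> (absent)
  event 6 (t=36: INC d by 5): a unchanged
  event 7 (t=40: INC d by 5): a unchanged
  event 8 (t=49: INC a by 9): a (absent) -> 9
  event 9 (t=53: INC a by 11): a 9 -> 20
  event 10 (t=60: SET d = 44): a unchanged
Final: a = 20

Answer: 20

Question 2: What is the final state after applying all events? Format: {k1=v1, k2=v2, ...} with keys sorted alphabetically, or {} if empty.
  after event 1 (t=7: INC a by 1): {a=1}
  after event 2 (t=13: INC b by 12): {a=1, b=12}
  after event 3 (t=16: SET a = -9): {a=-9, b=12}
  after event 4 (t=24: INC b by 9): {a=-9, b=21}
  after event 5 (t=31: DEL a): {b=21}
  after event 6 (t=36: INC d by 5): {b=21, d=5}
  after event 7 (t=40: INC d by 5): {b=21, d=10}
  after event 8 (t=49: INC a by 9): {a=9, b=21, d=10}
  after event 9 (t=53: INC a by 11): {a=20, b=21, d=10}
  after event 10 (t=60: SET d = 44): {a=20, b=21, d=44}

Answer: {a=20, b=21, d=44}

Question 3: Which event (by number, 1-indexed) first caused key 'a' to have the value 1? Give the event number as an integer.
Answer: 1

Derivation:
Looking for first event where a becomes 1:
  event 1: a (absent) -> 1  <-- first match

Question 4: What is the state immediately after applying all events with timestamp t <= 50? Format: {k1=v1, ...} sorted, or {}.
Apply events with t <= 50 (8 events):
  after event 1 (t=7: INC a by 1): {a=1}
  after event 2 (t=13: INC b by 12): {a=1, b=12}
  after event 3 (t=16: SET a = -9): {a=-9, b=12}
  after event 4 (t=24: INC b by 9): {a=-9, b=21}
  after event 5 (t=31: DEL a): {b=21}
  after event 6 (t=36: INC d by 5): {b=21, d=5}
  after event 7 (t=40: INC d by 5): {b=21, d=10}
  after event 8 (t=49: INC a by 9): {a=9, b=21, d=10}

Answer: {a=9, b=21, d=10}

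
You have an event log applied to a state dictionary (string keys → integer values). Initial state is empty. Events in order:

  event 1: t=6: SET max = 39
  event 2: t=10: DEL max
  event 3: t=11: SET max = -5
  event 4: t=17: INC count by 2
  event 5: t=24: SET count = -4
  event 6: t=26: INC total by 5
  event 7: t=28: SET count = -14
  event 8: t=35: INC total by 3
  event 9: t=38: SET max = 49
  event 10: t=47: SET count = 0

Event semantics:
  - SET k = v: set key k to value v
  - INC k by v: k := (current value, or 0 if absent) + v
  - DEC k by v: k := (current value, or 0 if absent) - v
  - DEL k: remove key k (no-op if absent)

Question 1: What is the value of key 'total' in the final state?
Track key 'total' through all 10 events:
  event 1 (t=6: SET max = 39): total unchanged
  event 2 (t=10: DEL max): total unchanged
  event 3 (t=11: SET max = -5): total unchanged
  event 4 (t=17: INC count by 2): total unchanged
  event 5 (t=24: SET count = -4): total unchanged
  event 6 (t=26: INC total by 5): total (absent) -> 5
  event 7 (t=28: SET count = -14): total unchanged
  event 8 (t=35: INC total by 3): total 5 -> 8
  event 9 (t=38: SET max = 49): total unchanged
  event 10 (t=47: SET count = 0): total unchanged
Final: total = 8

Answer: 8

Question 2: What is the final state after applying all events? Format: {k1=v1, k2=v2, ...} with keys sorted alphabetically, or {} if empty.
  after event 1 (t=6: SET max = 39): {max=39}
  after event 2 (t=10: DEL max): {}
  after event 3 (t=11: SET max = -5): {max=-5}
  after event 4 (t=17: INC count by 2): {count=2, max=-5}
  after event 5 (t=24: SET count = -4): {count=-4, max=-5}
  after event 6 (t=26: INC total by 5): {count=-4, max=-5, total=5}
  after event 7 (t=28: SET count = -14): {count=-14, max=-5, total=5}
  after event 8 (t=35: INC total by 3): {count=-14, max=-5, total=8}
  after event 9 (t=38: SET max = 49): {count=-14, max=49, total=8}
  after event 10 (t=47: SET count = 0): {count=0, max=49, total=8}

Answer: {count=0, max=49, total=8}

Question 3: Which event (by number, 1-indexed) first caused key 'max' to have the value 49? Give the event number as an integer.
Looking for first event where max becomes 49:
  event 1: max = 39
  event 2: max = (absent)
  event 3: max = -5
  event 4: max = -5
  event 5: max = -5
  event 6: max = -5
  event 7: max = -5
  event 8: max = -5
  event 9: max -5 -> 49  <-- first match

Answer: 9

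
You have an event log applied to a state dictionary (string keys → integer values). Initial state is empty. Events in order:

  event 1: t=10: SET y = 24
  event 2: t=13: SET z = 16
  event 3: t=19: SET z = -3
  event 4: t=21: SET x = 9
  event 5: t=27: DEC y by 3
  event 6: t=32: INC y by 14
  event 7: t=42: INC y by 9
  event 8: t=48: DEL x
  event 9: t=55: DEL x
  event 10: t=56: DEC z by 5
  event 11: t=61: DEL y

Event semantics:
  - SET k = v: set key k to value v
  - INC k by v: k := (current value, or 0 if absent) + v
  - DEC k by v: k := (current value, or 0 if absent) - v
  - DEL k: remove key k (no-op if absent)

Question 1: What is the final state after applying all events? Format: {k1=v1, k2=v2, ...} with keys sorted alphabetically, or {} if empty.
Answer: {z=-8}

Derivation:
  after event 1 (t=10: SET y = 24): {y=24}
  after event 2 (t=13: SET z = 16): {y=24, z=16}
  after event 3 (t=19: SET z = -3): {y=24, z=-3}
  after event 4 (t=21: SET x = 9): {x=9, y=24, z=-3}
  after event 5 (t=27: DEC y by 3): {x=9, y=21, z=-3}
  after event 6 (t=32: INC y by 14): {x=9, y=35, z=-3}
  after event 7 (t=42: INC y by 9): {x=9, y=44, z=-3}
  after event 8 (t=48: DEL x): {y=44, z=-3}
  after event 9 (t=55: DEL x): {y=44, z=-3}
  after event 10 (t=56: DEC z by 5): {y=44, z=-8}
  after event 11 (t=61: DEL y): {z=-8}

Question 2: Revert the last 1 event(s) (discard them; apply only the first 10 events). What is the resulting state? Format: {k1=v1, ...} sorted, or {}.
Keep first 10 events (discard last 1):
  after event 1 (t=10: SET y = 24): {y=24}
  after event 2 (t=13: SET z = 16): {y=24, z=16}
  after event 3 (t=19: SET z = -3): {y=24, z=-3}
  after event 4 (t=21: SET x = 9): {x=9, y=24, z=-3}
  after event 5 (t=27: DEC y by 3): {x=9, y=21, z=-3}
  after event 6 (t=32: INC y by 14): {x=9, y=35, z=-3}
  after event 7 (t=42: INC y by 9): {x=9, y=44, z=-3}
  after event 8 (t=48: DEL x): {y=44, z=-3}
  after event 9 (t=55: DEL x): {y=44, z=-3}
  after event 10 (t=56: DEC z by 5): {y=44, z=-8}

Answer: {y=44, z=-8}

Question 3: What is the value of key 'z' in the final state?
Track key 'z' through all 11 events:
  event 1 (t=10: SET y = 24): z unchanged
  event 2 (t=13: SET z = 16): z (absent) -> 16
  event 3 (t=19: SET z = -3): z 16 -> -3
  event 4 (t=21: SET x = 9): z unchanged
  event 5 (t=27: DEC y by 3): z unchanged
  event 6 (t=32: INC y by 14): z unchanged
  event 7 (t=42: INC y by 9): z unchanged
  event 8 (t=48: DEL x): z unchanged
  event 9 (t=55: DEL x): z unchanged
  event 10 (t=56: DEC z by 5): z -3 -> -8
  event 11 (t=61: DEL y): z unchanged
Final: z = -8

Answer: -8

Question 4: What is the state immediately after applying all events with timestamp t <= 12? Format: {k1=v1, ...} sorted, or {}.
Apply events with t <= 12 (1 events):
  after event 1 (t=10: SET y = 24): {y=24}

Answer: {y=24}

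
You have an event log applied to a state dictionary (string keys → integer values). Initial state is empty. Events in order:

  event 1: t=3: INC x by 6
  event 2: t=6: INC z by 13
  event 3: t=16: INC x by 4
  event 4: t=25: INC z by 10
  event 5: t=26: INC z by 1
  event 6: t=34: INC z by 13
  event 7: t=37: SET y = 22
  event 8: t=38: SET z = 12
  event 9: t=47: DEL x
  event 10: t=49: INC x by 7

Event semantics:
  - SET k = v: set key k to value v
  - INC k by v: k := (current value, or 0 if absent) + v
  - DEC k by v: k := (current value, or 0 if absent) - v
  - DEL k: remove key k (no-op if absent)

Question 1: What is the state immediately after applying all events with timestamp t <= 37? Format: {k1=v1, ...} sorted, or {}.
Answer: {x=10, y=22, z=37}

Derivation:
Apply events with t <= 37 (7 events):
  after event 1 (t=3: INC x by 6): {x=6}
  after event 2 (t=6: INC z by 13): {x=6, z=13}
  after event 3 (t=16: INC x by 4): {x=10, z=13}
  after event 4 (t=25: INC z by 10): {x=10, z=23}
  after event 5 (t=26: INC z by 1): {x=10, z=24}
  after event 6 (t=34: INC z by 13): {x=10, z=37}
  after event 7 (t=37: SET y = 22): {x=10, y=22, z=37}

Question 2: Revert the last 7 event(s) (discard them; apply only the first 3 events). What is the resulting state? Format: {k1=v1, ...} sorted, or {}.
Answer: {x=10, z=13}

Derivation:
Keep first 3 events (discard last 7):
  after event 1 (t=3: INC x by 6): {x=6}
  after event 2 (t=6: INC z by 13): {x=6, z=13}
  after event 3 (t=16: INC x by 4): {x=10, z=13}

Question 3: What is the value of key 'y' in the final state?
Track key 'y' through all 10 events:
  event 1 (t=3: INC x by 6): y unchanged
  event 2 (t=6: INC z by 13): y unchanged
  event 3 (t=16: INC x by 4): y unchanged
  event 4 (t=25: INC z by 10): y unchanged
  event 5 (t=26: INC z by 1): y unchanged
  event 6 (t=34: INC z by 13): y unchanged
  event 7 (t=37: SET y = 22): y (absent) -> 22
  event 8 (t=38: SET z = 12): y unchanged
  event 9 (t=47: DEL x): y unchanged
  event 10 (t=49: INC x by 7): y unchanged
Final: y = 22

Answer: 22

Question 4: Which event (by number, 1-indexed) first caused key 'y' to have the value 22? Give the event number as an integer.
Answer: 7

Derivation:
Looking for first event where y becomes 22:
  event 7: y (absent) -> 22  <-- first match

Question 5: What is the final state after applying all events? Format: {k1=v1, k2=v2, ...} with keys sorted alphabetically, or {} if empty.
  after event 1 (t=3: INC x by 6): {x=6}
  after event 2 (t=6: INC z by 13): {x=6, z=13}
  after event 3 (t=16: INC x by 4): {x=10, z=13}
  after event 4 (t=25: INC z by 10): {x=10, z=23}
  after event 5 (t=26: INC z by 1): {x=10, z=24}
  after event 6 (t=34: INC z by 13): {x=10, z=37}
  after event 7 (t=37: SET y = 22): {x=10, y=22, z=37}
  after event 8 (t=38: SET z = 12): {x=10, y=22, z=12}
  after event 9 (t=47: DEL x): {y=22, z=12}
  after event 10 (t=49: INC x by 7): {x=7, y=22, z=12}

Answer: {x=7, y=22, z=12}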